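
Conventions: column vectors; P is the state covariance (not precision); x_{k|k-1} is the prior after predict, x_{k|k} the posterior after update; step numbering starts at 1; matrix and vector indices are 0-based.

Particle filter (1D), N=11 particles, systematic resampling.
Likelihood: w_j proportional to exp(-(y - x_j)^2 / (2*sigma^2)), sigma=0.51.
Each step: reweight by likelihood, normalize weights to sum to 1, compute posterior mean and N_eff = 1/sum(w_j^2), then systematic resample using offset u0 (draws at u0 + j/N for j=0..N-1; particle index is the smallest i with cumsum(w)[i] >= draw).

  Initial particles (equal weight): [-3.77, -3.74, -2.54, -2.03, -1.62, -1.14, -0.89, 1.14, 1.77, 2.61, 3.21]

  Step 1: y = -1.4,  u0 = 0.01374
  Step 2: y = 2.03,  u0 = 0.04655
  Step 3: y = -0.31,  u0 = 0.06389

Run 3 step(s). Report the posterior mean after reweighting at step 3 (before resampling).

post_mean = -0.9021

step 1: w=[0.0000, 0.0000, 0.0279, 0.1584, 0.3095, 0.2982, 0.2060, 0.0000, 0.0000, 0.0000, 0.0000]  mean=-1.4171  Neff=3.9525  idx=[2, 3, 4, 4, 4, 4, 5, 5, 5, 6, 6]
step 2: w=[0.0000, 0.0000, 0.0000, 0.0000, 0.0000, 0.0000, 0.0248, 0.0248, 0.0248, 0.4627, 0.4627]  mean=-0.9087  Neff=2.3252  idx=[7, 9, 9, 9, 9, 9, 10, 10, 10, 10, 10]
step 3: w=[0.0483, 0.0952, 0.0952, 0.0952, 0.0952, 0.0952, 0.0952, 0.0952, 0.0952, 0.0952, 0.0952]  mean=-0.9021  Neff=10.7639  idx=[1, 2, 3, 4, 4, 5, 6, 7, 8, 9, 10]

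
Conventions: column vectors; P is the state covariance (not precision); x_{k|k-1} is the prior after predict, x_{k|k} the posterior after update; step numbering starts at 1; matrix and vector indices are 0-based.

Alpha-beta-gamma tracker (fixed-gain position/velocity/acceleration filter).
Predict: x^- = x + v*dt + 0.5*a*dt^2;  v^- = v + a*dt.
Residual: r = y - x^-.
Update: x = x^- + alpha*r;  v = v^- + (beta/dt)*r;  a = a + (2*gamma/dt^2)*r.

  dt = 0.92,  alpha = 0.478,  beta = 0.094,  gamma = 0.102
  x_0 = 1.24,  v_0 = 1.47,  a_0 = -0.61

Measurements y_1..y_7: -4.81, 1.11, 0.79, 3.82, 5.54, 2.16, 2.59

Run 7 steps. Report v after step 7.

step 1: x_pred=2.3342  r=-7.1442  x^+=-1.0807  v^+=0.1788  a^+=-2.3319
step 2: x_pred=-1.9030  r=3.0130  x^+=-0.4628  v^+=-1.6587  a^+=-1.6057
step 3: x_pred=-2.6683  r=3.4583  x^+=-1.0152  v^+=-2.7826  a^+=-0.7722
step 4: x_pred=-3.9020  r=7.7220  x^+=-0.2109  v^+=-2.7040  a^+=1.0890
step 5: x_pred=-2.2377  r=7.7777  x^+=1.4800  v^+=-0.9075  a^+=2.9636
step 6: x_pred=1.8994  r=0.2606  x^+=2.0239  v^+=1.8456  a^+=3.0264
step 7: x_pred=5.0027  r=-2.4127  x^+=3.8494  v^+=4.3834  a^+=2.4449

v_post = 4.3834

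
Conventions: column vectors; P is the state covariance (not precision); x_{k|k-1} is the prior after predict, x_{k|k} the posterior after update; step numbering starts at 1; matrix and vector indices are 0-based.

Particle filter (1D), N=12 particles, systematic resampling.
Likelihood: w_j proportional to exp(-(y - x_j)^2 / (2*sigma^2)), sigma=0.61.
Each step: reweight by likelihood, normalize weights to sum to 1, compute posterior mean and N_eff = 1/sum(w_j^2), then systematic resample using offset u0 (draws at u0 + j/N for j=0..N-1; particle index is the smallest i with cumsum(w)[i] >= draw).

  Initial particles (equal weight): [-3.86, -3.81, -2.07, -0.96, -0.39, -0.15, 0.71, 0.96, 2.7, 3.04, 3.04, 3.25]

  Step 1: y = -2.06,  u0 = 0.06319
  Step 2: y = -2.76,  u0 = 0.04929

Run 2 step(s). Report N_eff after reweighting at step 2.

step 1: w=[0.0102, 0.0130, 0.7955, 0.1565, 0.0188, 0.0059, 0.0000, 0.0000, 0.0000, 0.0000, 0.0000, 0.0000]  mean=-1.8942  Neff=1.5196  idx=[2, 2, 2, 2, 2, 2, 2, 2, 2, 2, 3, 4]
step 2: w=[0.0997, 0.0997, 0.0997, 0.0997, 0.0997, 0.0997, 0.0997, 0.0997, 0.0997, 0.0997, 0.0024, 0.0001]  mean=-2.0671  Neff=10.0502  idx=[0, 1, 2, 3, 3, 4, 5, 6, 7, 8, 8, 9]

N_eff = 10.0502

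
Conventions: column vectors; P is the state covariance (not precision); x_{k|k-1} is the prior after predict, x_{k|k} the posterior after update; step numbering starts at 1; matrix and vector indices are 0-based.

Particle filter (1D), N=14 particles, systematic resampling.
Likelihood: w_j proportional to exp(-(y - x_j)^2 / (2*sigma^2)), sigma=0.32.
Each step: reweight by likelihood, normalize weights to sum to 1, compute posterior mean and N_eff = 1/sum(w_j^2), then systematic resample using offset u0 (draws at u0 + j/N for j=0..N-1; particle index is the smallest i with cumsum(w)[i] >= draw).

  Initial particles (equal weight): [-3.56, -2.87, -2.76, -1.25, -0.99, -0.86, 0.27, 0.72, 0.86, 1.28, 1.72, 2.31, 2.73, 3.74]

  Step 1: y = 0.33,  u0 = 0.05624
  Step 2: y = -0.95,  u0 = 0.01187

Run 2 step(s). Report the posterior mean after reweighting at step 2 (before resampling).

step 1: w=[0.0000, 0.0000, 0.0000, 0.0000, 0.0001, 0.0006, 0.5694, 0.2758, 0.1470, 0.0071, 0.0000, 0.0000, 0.0000, 0.0000]  mean=0.4872  Neff=2.3700  idx=[6, 6, 6, 6, 6, 6, 6, 6, 7, 7, 7, 7, 8, 8]
step 2: w=[0.1249, 0.1249, 0.1249, 0.1249, 0.1249, 0.1249, 0.1249, 0.1249, 0.0002, 0.0002, 0.0002, 0.0002, 0.0000, 0.0000]  mean=0.2704  Neff=8.0146  idx=[0, 0, 1, 1, 2, 2, 3, 4, 4, 5, 5, 6, 6, 7]

post_mean = 0.2704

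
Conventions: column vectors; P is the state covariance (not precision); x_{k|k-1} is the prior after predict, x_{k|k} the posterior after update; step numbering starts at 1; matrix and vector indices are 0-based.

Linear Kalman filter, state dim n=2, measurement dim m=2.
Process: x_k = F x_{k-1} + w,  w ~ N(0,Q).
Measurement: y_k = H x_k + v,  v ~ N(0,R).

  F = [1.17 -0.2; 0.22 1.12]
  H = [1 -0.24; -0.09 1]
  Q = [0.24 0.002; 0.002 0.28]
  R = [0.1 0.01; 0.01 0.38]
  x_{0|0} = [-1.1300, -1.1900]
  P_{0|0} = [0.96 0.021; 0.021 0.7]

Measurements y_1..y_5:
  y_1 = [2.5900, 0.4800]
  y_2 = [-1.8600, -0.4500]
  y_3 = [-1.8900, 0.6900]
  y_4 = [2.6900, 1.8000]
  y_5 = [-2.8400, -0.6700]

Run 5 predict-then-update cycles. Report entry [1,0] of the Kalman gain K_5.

step 1: x^-=[-1.0841, -1.5814]  P^-=[1.5723 0.1189; 0.1189 1.2149]  S=[1.6852 -0.3016; -0.3016 1.5862]  K=[0.9457 0.1656; 0.0346 0.7657]  nu=[3.2946, 1.9638]  x^+=[2.3567, 0.0363]  P^+=[0.1161 0.0828; 0.0828 0.2988]
step 2: x^-=[2.7501, 0.5591]  P^-=[0.3721 0.0698; 0.0698 0.7012]  S=[0.4790 -0.1204; -0.1204 1.0717]  K=[0.7722 0.1207; -0.0437 0.6435]  nu=[-4.4759, -0.7616]  x^+=[-0.7983, 0.2647]  P^+=[0.0933 0.0620; 0.0620 0.2497]
step 3: x^-=[-0.9870, 0.1208]  P^-=[0.3487 0.0486; 0.0486 0.6283]  S=[0.4616 -0.1225; -0.1225 1.0024]  K=[0.7594 0.1100; -0.0581 0.6153]  nu=[-0.8740, 0.4803]  x^+=[-1.5979, 0.4672]  P^+=[0.0909 0.0576; 0.0576 0.2384]
step 4: x^-=[-1.9630, 0.1717]  P^-=[0.3470 0.0449; 0.0449 0.6119]  S=[0.4607 -0.1222; -0.1222 0.9866]  K=[0.7584 0.1078; -0.0598 0.6087]  nu=[4.6942, 1.4517]  x^+=[1.7536, 0.7743]  P^+=[0.0905 0.0567; 0.0567 0.2358]
step 5: x^-=[1.8968, 1.2530]  P^-=[0.3468 0.0443; 0.0443 0.6081]  S=[0.4606 -0.1219; -0.1219 0.9829]  K=[0.7583 0.1074; -0.0600 0.6072]  nu=[-4.4361, -1.7523]  x^+=[-1.6553, 0.4553]  P^+=[0.0905 0.0565; 0.0565 0.2352]

K[1,0] = -0.0600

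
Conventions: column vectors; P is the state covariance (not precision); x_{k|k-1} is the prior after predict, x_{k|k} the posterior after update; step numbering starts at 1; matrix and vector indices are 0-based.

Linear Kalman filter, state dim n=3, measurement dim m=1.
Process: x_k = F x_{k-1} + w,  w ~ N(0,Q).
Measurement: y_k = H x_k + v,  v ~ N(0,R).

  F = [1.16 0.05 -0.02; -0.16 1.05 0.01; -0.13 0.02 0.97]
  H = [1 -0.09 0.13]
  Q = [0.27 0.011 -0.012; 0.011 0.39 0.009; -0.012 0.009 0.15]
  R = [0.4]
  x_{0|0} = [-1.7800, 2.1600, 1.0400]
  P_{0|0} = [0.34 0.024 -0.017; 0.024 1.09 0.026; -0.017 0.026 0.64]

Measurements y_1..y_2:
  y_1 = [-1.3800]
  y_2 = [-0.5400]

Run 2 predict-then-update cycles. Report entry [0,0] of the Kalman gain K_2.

step 1: x^-=[-1.9776, 2.5632, 1.2834]  P^-=[0.7340 0.0332 -0.0921; 0.0332 1.5930 0.0710; -0.0921 0.0710 0.7635]  S=[1.1282]  K=[0.6373; -0.0894; 0.0007]  nu=[0.6614]  x^+=[-1.5560, 2.5040, 1.2838]  P^+=[0.2757 0.0976 -0.0926; 0.0976 1.5840 0.0710; -0.0926 0.0710 0.7635]
step 2: x^-=[-1.7055, 2.8911, 1.4977]  P^-=[0.6608 0.1580 -0.1662; 0.1580 2.1125 0.1286; -0.1662 0.1286 0.8993]  S=[1.0184]  K=[0.6136; -0.0151; -0.0598]  nu=[1.2310]  x^+=[-0.9501, 2.8725, 1.4241]  P^+=[0.2773 0.1675 -0.1288; 0.1675 2.1123 0.1277; -0.1288 0.1277 0.8957]

K[0,0] = 0.6136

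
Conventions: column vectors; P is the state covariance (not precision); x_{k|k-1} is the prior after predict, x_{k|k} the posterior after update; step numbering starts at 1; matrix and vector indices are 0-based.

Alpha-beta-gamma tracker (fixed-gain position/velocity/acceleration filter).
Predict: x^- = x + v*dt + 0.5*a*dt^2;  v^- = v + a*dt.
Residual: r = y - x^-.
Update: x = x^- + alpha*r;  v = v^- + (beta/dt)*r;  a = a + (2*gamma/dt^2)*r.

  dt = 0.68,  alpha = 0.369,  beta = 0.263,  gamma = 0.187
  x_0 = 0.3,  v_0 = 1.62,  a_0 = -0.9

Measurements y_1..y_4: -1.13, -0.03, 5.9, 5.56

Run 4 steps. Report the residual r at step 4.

step 1: x_pred=1.1935  r=-2.3235  x^+=0.3361  v^+=0.1093  a^+=-2.7793
step 2: x_pred=-0.2321  r=0.2021  x^+=-0.1575  v^+=-1.7024  a^+=-2.6159
step 3: x_pred=-1.9200  r=7.8200  x^+=0.9656  v^+=-0.4567  a^+=3.7091
step 4: x_pred=1.5126  r=4.0474  x^+=3.0061  v^+=3.6309  a^+=6.9828

resid = 4.0474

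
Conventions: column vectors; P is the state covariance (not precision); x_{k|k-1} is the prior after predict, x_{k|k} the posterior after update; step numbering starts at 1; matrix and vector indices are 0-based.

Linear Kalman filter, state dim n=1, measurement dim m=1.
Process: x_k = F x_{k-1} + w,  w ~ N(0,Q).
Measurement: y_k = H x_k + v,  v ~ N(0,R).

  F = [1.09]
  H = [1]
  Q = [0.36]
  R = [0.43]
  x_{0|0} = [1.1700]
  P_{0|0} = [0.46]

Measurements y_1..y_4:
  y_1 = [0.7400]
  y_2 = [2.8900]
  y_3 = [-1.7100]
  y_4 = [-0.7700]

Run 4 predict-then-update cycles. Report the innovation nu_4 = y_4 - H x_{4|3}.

innov = [-0.6319]

step 1: x^-=[1.2753]  P^-=[0.9065]  S=[1.3365]  K=[0.6783]  nu=[-0.5353]  x^+=[0.9122]  P^+=[0.2917]
step 2: x^-=[0.9943]  P^-=[0.7065]  S=[1.1365]  K=[0.6217]  nu=[1.8957]  x^+=[2.1728]  P^+=[0.2673]
step 3: x^-=[2.3683]  P^-=[0.6776]  S=[1.1076]  K=[0.6118]  nu=[-4.0783]  x^+=[-0.1267]  P^+=[0.2631]
step 4: x^-=[-0.1381]  P^-=[0.6725]  S=[1.1025]  K=[0.6100]  nu=[-0.6319]  x^+=[-0.5235]  P^+=[0.2623]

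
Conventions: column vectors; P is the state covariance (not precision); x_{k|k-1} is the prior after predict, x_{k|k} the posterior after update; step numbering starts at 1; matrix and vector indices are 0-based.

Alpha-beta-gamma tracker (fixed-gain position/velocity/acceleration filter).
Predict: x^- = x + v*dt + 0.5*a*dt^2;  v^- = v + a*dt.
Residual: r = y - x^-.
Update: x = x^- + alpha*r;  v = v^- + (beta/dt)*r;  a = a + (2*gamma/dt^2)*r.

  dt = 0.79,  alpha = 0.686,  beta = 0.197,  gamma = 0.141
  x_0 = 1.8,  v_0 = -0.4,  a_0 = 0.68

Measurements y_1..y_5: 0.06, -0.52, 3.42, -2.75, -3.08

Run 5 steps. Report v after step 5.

step 1: x_pred=1.6962  r=-1.6362  x^+=0.5738  v^+=-0.2708  a^+=-0.0593
step 2: x_pred=0.3413  r=-0.8613  x^+=-0.2495  v^+=-0.5325  a^+=-0.4485
step 3: x_pred=-0.8101  r=4.2301  x^+=2.0917  v^+=0.1681  a^+=1.4629
step 4: x_pred=2.6810  r=-5.4310  x^+=-1.0447  v^+=-0.0305  a^+=-0.9911
step 5: x_pred=-1.3781  r=-1.7019  x^+=-2.5456  v^+=-1.2379  a^+=-1.7601

v_post = -1.2379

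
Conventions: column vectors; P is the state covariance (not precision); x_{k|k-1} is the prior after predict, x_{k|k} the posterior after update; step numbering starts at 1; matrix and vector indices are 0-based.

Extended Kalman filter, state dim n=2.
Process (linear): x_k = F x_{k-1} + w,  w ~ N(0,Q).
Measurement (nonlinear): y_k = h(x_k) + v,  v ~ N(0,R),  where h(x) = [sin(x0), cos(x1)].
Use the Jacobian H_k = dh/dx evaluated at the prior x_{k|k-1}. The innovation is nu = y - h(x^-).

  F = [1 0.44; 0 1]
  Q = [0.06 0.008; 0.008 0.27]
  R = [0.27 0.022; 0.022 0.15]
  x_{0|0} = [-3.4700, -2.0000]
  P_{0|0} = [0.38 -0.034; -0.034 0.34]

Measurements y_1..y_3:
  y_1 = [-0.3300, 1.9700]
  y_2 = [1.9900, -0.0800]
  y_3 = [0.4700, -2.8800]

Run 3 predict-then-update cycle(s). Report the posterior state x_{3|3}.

x_post = [-3.3805, 3.7165]

step 1: x^-=[-4.3500, -2.0000]  P^-=[0.4759 0.1236; 0.1236 0.6100]  H_jac=[-0.3545 0.0000; 0.0000 0.9093]  S=[0.3298 -0.0178; -0.0178 0.6544]  K=[-0.5030 0.1580; -0.0871 0.8453]  nu=[-1.2651, 2.3861]  x^+=[-3.3366, 0.1272]  P^+=[0.3733 0.0139; 0.0139 0.1373]
step 2: x^-=[-3.2806, 0.1272]  P^-=[0.4721 0.0823; 0.0823 0.4073]  H_jac=[-0.9904 0.0000; 0.0000 -0.1268]  S=[0.7330 0.0323; 0.0323 0.1566]  K=[-0.6407 0.0657; -0.0976 -0.3099]  nu=[1.8514, -1.0719]  x^+=[-4.5372, 0.2787]  P^+=[0.1732 0.0335; 0.0335 0.3834]
step 3: x^-=[-4.4146, 0.2787]  P^-=[0.3369 0.2102; 0.2102 0.6534]  H_jac=[-0.2934 0.0000; 0.0000 -0.2751]  S=[0.2990 0.0390; 0.0390 0.1994]  K=[-0.3005 -0.2312; -0.0911 -0.8834]  nu=[-0.4860, -3.8414]  x^+=[-3.3805, 3.7165]  P^+=[0.2938 0.1501; 0.1501 0.4890]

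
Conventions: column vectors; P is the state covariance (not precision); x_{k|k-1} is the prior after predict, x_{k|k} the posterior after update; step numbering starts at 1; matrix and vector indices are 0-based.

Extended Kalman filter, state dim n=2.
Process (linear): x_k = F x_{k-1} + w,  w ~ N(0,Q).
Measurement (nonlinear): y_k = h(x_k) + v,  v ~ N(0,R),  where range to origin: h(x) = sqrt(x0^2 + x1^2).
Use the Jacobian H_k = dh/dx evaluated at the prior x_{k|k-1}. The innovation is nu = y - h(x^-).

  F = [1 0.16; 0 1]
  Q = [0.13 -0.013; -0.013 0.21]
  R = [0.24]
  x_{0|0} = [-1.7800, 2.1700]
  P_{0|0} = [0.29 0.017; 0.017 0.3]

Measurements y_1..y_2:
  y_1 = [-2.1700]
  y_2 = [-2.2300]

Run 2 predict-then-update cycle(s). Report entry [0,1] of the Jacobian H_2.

step 1: x^-=[-1.4328, 2.1700]  P^-=[0.4331 0.0520; 0.0520 0.5100]  H_jac=[-0.5510 0.8345]  S=[0.6788]  K=[-0.2876; 0.5847]  nu=[-4.7703]  x^+=[-0.0607, -0.6194]  P^+=[0.3770 0.1662; 0.1662 0.2779]
step 2: x^-=[-0.1598, -0.6194]  P^-=[0.5672 0.1976; 0.1976 0.4879]  H_jac=[-0.2498 -0.9683]  S=[0.8285]  K=[-0.4020; -0.6298]  nu=[-2.8697]  x^+=[0.9939, 1.1880]  P^+=[0.4333 -0.0121; -0.0121 0.1592]

H_jac[0,1] = -0.9683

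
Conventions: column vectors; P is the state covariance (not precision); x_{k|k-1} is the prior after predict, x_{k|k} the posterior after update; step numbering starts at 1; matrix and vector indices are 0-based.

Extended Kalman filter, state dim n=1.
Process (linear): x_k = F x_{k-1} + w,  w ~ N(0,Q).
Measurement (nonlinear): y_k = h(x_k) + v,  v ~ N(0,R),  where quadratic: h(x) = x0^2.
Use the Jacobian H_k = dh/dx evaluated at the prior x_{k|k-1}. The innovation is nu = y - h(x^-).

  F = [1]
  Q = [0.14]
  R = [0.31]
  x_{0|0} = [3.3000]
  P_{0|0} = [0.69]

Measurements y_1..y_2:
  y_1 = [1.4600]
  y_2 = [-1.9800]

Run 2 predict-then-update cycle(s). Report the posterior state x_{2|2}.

x_post = [0.6058]

step 1: x^-=[3.3000]  P^-=[0.8300]  H_jac=[6.6000]  S=[36.4648]  K=[0.1502]  nu=[-9.4300]  x^+=[1.8834]  P^+=[0.0071]
step 2: x^-=[1.8834]  P^-=[0.1471]  H_jac=[3.7667]  S=[2.3965]  K=[0.2311]  nu=[-5.5270]  x^+=[0.6058]  P^+=[0.0190]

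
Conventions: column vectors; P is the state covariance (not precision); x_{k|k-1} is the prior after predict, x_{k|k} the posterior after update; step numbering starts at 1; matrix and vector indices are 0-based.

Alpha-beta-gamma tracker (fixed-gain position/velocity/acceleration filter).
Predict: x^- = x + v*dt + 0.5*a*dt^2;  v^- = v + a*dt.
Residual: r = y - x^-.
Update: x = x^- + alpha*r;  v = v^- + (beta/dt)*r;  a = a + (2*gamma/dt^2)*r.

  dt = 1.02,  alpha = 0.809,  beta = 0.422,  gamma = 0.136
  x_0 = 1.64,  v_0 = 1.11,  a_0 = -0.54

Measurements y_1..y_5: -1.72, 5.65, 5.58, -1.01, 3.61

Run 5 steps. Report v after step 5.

step 1: x_pred=2.4913  r=-4.2113  x^+=-0.9156  v^+=-1.1831  a^+=-1.6410
step 2: x_pred=-2.9761  r=8.6261  x^+=4.0024  v^+=0.7119  a^+=0.6142
step 3: x_pred=5.0481  r=0.5319  x^+=5.4784  v^+=1.5584  a^+=0.7533
step 4: x_pred=7.4599  r=-8.4699  x^+=0.6077  v^+=-1.1774  a^+=-1.4611
step 5: x_pred=-1.3533  r=4.9633  x^+=2.6620  v^+=-0.6143  a^+=-0.1635

v_post = -0.6143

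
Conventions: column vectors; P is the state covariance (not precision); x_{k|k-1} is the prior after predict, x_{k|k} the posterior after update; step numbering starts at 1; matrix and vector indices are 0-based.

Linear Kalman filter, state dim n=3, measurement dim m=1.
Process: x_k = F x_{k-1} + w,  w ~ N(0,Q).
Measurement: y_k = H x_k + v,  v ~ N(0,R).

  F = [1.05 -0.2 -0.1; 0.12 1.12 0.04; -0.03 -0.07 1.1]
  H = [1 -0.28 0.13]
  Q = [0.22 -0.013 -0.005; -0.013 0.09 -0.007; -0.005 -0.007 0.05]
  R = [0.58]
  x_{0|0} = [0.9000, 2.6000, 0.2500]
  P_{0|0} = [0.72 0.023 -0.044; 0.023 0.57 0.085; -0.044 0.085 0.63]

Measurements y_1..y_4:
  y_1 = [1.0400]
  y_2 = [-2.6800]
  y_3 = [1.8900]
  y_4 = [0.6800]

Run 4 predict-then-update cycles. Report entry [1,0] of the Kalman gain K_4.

step 1: x^-=[0.4000, 3.0300, 0.0660]  P^-=[1.0459 -0.0375 -0.1596; -0.0375 0.8298 0.0712; -0.1596 0.0712 0.8057]  S=[1.6789]  K=[0.6169; -0.1552; -0.0446]  nu=[1.4798]  x^+=[1.3128, 2.8003, 0.0001]  P^+=[0.4070 0.1232 -0.1135; 0.1232 0.7893 0.0596; -0.1135 0.0596 0.8023]
step 2: x^-=[0.8184, 3.2939, -0.2353]  P^-=[0.6828 -0.0103 -0.2474; -0.0103 1.1246 0.0182; -0.2474 0.0182 1.0239]  S=[1.3084]  K=[0.4995; -0.2467; -0.0913]  nu=[-2.5455]  x^+=[-0.4530, 3.9220, -0.0030]  P^+=[0.3564 0.1509 -0.1878; 0.1509 1.0450 -0.0113; -0.1878 -0.0113 1.0130]
step 3: x^-=[-1.2598, 4.3382, -0.2643]  P^-=[0.6404 -0.0366 -0.3383; -0.0366 1.4453 -0.0904; -0.3383 -0.0904 1.2959]  S=[1.2948]  K=[0.4686; -0.3499; -0.1116]  nu=[4.3988]  x^+=[0.8014, 2.7989, -0.7551]  P^+=[0.3561 0.1757 -0.2706; 0.1757 1.2868 -0.1410; -0.2706 -0.1410 1.2798]
step 4: x^-=[0.3572, 3.2008, -1.0506]  P^-=[0.6543 -0.0503 -0.4341; -0.0503 1.7433 -0.2689; -0.4341 -0.2689 1.6455]  S=[1.3337]  K=[0.4589; -0.4299; -0.1087]  nu=[1.3556]  x^+=[0.9792, 2.6180, -1.1979]  P^+=[0.3735 0.2128 -0.3676; 0.2128 1.4968 -0.3312; -0.3676 -0.3312 1.6297]

K[1,0] = -0.4299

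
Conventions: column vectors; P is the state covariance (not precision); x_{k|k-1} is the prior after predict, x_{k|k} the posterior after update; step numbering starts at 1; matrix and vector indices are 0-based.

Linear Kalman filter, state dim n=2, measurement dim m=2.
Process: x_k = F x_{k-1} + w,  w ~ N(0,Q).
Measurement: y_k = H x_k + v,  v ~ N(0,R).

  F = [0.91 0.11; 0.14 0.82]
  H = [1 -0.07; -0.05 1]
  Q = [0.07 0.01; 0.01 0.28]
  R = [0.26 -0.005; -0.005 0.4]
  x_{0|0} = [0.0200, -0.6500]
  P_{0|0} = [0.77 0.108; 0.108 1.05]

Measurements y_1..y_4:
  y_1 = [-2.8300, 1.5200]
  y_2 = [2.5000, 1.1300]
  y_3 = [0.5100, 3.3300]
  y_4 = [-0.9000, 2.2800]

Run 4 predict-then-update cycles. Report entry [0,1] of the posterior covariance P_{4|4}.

step 1: x^-=[-0.0533, -0.5302]  P^-=[0.7420 0.2851; 0.2851 1.0259]  S=[0.9671 0.1721; 0.1721 1.3993]  K=[0.7311 0.0873; 0.0939 0.7114]  nu=[-2.8138, 2.0475]  x^+=[-1.9316, 0.6624]  P^+=[0.1925 0.0409; 0.0409 0.2862]
step 2: x^-=[-1.6849, 0.2727]  P^-=[0.2411 0.0915; 0.0915 0.4856]  S=[0.4906 0.0407; 0.0407 0.8770]  K=[0.4726 0.0686; 0.0719 0.5451]  nu=[4.2040, 0.7730]  x^+=[0.3548, 0.9963]  P^+=[0.1247 0.0313; 0.0313 0.2192]
step 3: x^-=[0.4325, 0.8666]  P^-=[0.1822 0.0695; 0.0695 0.4371]  S=[0.4346 0.0251; 0.0251 0.8306]  K=[0.4045 0.0605; 0.0596 0.5202]  nu=[0.1382, 2.4850]  x^+=[0.6388, 2.1677]  P^+=[0.1068 0.0275; 0.0275 0.2092]
step 4: x^-=[0.8197, 1.8669]  P^-=[0.1665 0.0634; 0.0634 0.4291]  S=[0.4197 0.0203; 0.0203 0.8231]  K=[0.3833 0.0575; 0.0546 0.5161]  nu=[-1.5890, 0.4541]  x^+=[0.2367, 2.0144]  P^+=[0.1012 0.0261; 0.0261 0.2075]

P_post[0,1] = 0.0261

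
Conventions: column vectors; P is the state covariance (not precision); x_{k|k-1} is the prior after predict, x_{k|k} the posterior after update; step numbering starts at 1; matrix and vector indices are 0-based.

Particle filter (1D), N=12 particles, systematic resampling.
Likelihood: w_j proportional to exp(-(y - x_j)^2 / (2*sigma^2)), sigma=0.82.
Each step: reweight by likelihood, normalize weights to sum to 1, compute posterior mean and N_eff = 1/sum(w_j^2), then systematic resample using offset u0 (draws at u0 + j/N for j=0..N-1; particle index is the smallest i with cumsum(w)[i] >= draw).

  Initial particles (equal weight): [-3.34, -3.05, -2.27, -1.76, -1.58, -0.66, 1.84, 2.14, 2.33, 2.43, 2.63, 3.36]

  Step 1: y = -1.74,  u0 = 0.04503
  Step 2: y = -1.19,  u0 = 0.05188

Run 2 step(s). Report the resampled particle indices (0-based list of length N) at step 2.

step 1: w=[0.0409, 0.0767, 0.2229, 0.2746, 0.2695, 0.1154, 0.0000, 0.0000, 0.0000, 0.0000, 0.0000, 0.0000]  mean=-1.8617  Neff=4.5750  idx=[1, 2, 2, 2, 3, 3, 3, 4, 4, 4, 4, 5]
step 2: w=[0.0095, 0.0520, 0.0520, 0.0520, 0.0972, 0.0972, 0.0972, 0.1106, 0.1106, 0.1106, 0.1106, 0.1005]  mean=-1.6616  Neff=10.4627  idx=[1, 3, 4, 5, 6, 7, 7, 8, 9, 10, 10, 11]

resampled_idx = [1, 3, 4, 5, 6, 7, 7, 8, 9, 10, 10, 11]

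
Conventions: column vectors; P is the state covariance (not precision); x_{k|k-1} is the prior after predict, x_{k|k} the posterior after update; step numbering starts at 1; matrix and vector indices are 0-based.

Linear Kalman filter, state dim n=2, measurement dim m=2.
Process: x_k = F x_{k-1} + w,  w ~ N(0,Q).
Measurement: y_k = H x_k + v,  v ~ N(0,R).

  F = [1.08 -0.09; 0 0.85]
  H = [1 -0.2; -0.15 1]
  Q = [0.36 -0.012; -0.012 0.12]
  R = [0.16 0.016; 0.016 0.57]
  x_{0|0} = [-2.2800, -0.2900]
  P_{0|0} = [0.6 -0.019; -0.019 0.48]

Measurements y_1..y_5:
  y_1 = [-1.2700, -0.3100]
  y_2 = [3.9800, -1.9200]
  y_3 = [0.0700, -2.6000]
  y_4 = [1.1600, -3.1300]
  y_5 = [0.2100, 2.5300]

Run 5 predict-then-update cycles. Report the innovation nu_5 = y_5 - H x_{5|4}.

step 1: x^-=[-2.4363, -0.2465]  P^-=[1.0674 -0.0662; -0.0662 0.4668]  S=[1.2726 -0.3056; -0.3056 1.0807]  K=[0.8571 0.0330; -0.0208 0.4353]  nu=[1.1170, -0.4289]  x^+=[-1.4931, -0.4565]  P^+=[0.1486 0.0548; 0.0548 0.2560]
step 2: x^-=[-1.5714, -0.3880]  P^-=[0.5248 0.0188; 0.0188 0.3049]  S=[0.6895 -0.1044; -0.1044 0.8811]  K=[0.7590 0.0219; -0.0095 0.3418]  nu=[5.4738, -1.7677]  x^+=[2.5446, -1.0442]  P^+=[0.1306 0.0442; 0.0442 0.2013]
step 3: x^-=[2.8421, -0.8876]  P^-=[0.5054 0.0132; 0.0132 0.2654]  S=[0.6707 -0.0993; -0.0993 0.8428]  K=[0.7517 0.0143; -0.0134 0.3110]  nu=[-2.9496, -1.2861]  x^+=[0.6066, -1.2479]  P^+=[0.1284 0.0394; 0.0394 0.1830]
step 4: x^-=[0.7674, -1.0607]  P^-=[0.5036 0.0102; 0.0102 0.2522]  S=[0.6696 -0.0995; -0.0995 0.8305]  K=[0.7507 0.0112; -0.0155 0.3000]  nu=[0.1804, -1.9542]  x^+=[0.8809, -1.6497]  P^+=[0.1278 0.0376; 0.0376 0.1764]
step 5: x^-=[1.0999, -1.4023]  P^-=[0.5032 0.0090; 0.0090 0.2474]  S=[0.6695 -0.0997; -0.0997 0.8260]  K=[0.7504 0.0101; -0.0164 0.2959]  nu=[-1.1703, 4.0972]  x^+=[0.2630, -0.1706]  P^+=[0.1276 0.0369; 0.0369 0.1739]

innov = [-1.1703, 4.0972]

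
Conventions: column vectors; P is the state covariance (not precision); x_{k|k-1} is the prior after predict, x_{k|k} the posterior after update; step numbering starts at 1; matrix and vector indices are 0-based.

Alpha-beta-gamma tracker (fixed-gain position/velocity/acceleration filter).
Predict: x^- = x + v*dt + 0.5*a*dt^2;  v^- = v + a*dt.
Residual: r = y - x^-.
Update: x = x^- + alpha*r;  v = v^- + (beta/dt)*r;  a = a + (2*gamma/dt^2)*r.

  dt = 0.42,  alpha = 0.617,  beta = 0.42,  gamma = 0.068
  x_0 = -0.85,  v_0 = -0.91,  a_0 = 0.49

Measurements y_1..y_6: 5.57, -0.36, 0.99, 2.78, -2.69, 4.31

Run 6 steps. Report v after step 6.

step 1: x_pred=-1.1890  r=6.7590  x^+=2.9813  v^+=6.0548  a^+=5.7010
step 2: x_pred=6.0271  r=-6.3871  x^+=2.0863  v^+=2.0621  a^+=0.7767
step 3: x_pred=3.0208  r=-2.0308  x^+=1.7678  v^+=0.3574  a^+=-0.7891
step 4: x_pred=1.8483  r=0.9317  x^+=2.4232  v^+=0.9577  a^+=-0.0708
step 5: x_pred=2.8192  r=-5.5092  x^+=-0.5800  v^+=-4.5812  a^+=-4.3182
step 6: x_pred=-2.8850  r=7.1950  x^+=1.5543  v^+=0.8001  a^+=1.2289

v_post = 0.8001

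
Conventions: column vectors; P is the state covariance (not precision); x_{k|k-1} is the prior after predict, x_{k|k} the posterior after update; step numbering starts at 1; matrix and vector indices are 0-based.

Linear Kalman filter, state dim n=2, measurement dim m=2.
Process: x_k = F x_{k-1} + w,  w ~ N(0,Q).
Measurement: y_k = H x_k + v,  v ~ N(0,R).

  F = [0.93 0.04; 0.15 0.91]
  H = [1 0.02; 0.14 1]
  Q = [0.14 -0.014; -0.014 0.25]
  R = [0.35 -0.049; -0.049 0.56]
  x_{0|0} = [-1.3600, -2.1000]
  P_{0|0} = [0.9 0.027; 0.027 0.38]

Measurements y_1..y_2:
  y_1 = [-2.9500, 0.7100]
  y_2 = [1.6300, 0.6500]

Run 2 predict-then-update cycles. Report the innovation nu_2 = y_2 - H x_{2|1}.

innov = [3.7058, 1.8643]

step 1: x^-=[-1.3488, -2.1150]  P^-=[0.9210 0.1484; 0.1484 0.5923]  S=[1.2772 0.2406; 0.2406 1.2119]  K=[0.7068 0.0885; 0.0313 0.4997]  nu=[-1.5589, 3.0138]  x^+=[-2.1838, -0.6580]  P^+=[0.2434 -0.0191; -0.0191 0.2810]
step 2: x^-=[-2.0572, -0.9263]  P^-=[0.3496 0.0139; 0.0139 0.4829]  S=[0.7003 0.0235; 0.0235 1.0536]  K=[0.4979 0.0485; 0.0182 0.4598]  nu=[3.7058, 1.8643]  x^+=[-0.1216, -0.0018]  P^+=[0.1723 -0.0214; -0.0214 0.2596]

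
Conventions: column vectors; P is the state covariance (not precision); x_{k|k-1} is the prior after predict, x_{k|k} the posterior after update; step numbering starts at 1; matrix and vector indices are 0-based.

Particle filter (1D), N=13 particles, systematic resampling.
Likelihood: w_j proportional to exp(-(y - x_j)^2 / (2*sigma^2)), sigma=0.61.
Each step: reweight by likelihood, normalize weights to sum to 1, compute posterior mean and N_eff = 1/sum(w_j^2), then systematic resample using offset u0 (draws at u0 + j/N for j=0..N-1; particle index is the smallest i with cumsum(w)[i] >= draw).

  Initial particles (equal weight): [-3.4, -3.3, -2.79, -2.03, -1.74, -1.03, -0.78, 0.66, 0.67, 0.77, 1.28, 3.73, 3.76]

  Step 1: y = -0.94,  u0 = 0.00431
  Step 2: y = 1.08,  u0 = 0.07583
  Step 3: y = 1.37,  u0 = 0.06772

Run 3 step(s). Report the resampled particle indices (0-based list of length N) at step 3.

step 1: w=[0.0001, 0.0002, 0.0038, 0.0757, 0.1581, 0.3697, 0.3611, 0.0120, 0.0115, 0.0073, 0.0005, 0.0000, 0.0000]  mean=-1.0809  Neff=3.3543  idx=[3, 4, 4, 4, 5, 5, 5, 5, 6, 6, 6, 6, 6]
step 2: w=[0.0000, 0.0004, 0.0004, 0.0004, 0.0435, 0.0435, 0.0435, 0.0435, 0.1650, 0.1650, 0.1650, 0.1650, 0.1650]  mean=-0.8247  Neff=6.9615  idx=[5, 7, 8, 8, 9, 9, 10, 10, 11, 11, 12, 12, 12]
step 3: w=[0.0190, 0.0190, 0.0875, 0.0875, 0.0875, 0.0875, 0.0875, 0.0875, 0.0875, 0.0875, 0.0875, 0.0875, 0.0875]  mean=-0.7895  Neff=11.7838  idx=[2, 3, 4, 4, 5, 6, 7, 8, 9, 10, 11, 12, 12]

resampled_idx = [2, 3, 4, 4, 5, 6, 7, 8, 9, 10, 11, 12, 12]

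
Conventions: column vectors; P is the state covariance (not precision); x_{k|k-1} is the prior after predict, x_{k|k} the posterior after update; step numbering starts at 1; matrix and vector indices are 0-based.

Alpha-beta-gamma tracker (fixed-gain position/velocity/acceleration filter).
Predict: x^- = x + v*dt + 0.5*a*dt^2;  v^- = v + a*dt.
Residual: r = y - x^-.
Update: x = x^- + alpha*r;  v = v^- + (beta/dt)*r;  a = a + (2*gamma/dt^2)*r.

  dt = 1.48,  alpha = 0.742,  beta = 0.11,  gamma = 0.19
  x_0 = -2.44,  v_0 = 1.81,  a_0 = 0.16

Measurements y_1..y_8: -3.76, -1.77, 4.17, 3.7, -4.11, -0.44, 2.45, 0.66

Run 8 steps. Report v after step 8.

v_post = -1.3900

step 1: x_pred=0.4140  r=-4.1740  x^+=-2.6831  v^+=1.7366  a^+=-0.5641
step 2: x_pred=-0.7308  r=-1.0392  x^+=-1.5019  v^+=0.8244  a^+=-0.7444
step 3: x_pred=-1.0970  r=5.2670  x^+=2.8111  v^+=0.1142  a^+=0.1693
step 4: x_pred=3.1655  r=0.5345  x^+=3.5621  v^+=0.4045  a^+=0.2621
step 5: x_pred=4.4478  r=-8.5578  x^+=-1.9021  v^+=0.1563  a^+=-1.2226
step 6: x_pred=-3.0097  r=2.5697  x^+=-1.1030  v^+=-1.4621  a^+=-0.7768
step 7: x_pred=-4.1177  r=6.5677  x^+=0.7555  v^+=-2.1236  a^+=0.3626
step 8: x_pred=-1.9903  r=2.6503  x^+=-0.0238  v^+=-1.3900  a^+=0.8224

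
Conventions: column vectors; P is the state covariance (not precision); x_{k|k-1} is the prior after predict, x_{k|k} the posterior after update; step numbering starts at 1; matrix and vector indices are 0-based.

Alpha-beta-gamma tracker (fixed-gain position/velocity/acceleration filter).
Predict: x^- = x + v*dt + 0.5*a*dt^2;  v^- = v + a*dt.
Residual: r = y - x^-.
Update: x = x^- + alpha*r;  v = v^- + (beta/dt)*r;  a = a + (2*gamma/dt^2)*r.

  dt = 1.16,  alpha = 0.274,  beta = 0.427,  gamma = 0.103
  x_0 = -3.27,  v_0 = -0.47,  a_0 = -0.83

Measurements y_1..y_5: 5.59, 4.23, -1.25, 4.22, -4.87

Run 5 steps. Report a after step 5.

a_post = -2.5310

step 1: x_pred=-4.3736  r=9.9636  x^+=-1.6436  v^+=2.2348  a^+=0.6953
step 2: x_pred=1.4167  r=2.8133  x^+=2.1875  v^+=4.0770  a^+=1.1260
step 3: x_pred=7.6745  r=-8.9245  x^+=5.2292  v^+=2.0981  a^+=-0.2402
step 4: x_pred=7.5014  r=-3.2814  x^+=6.6023  v^+=0.6116  a^+=-0.7426
step 5: x_pred=6.8121  r=-11.6821  x^+=3.6112  v^+=-4.5500  a^+=-2.5310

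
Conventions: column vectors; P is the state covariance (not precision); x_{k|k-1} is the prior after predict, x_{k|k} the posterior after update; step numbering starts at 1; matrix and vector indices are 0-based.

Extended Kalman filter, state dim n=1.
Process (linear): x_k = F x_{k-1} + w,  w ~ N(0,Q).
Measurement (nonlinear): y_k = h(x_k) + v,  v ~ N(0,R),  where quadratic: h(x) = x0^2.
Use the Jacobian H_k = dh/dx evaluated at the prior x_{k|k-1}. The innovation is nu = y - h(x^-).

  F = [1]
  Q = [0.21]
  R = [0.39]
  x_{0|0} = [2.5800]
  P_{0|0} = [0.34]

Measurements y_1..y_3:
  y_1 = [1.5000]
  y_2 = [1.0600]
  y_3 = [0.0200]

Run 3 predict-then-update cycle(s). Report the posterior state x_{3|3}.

step 1: x^-=[2.5800]  P^-=[0.5500]  H_jac=[5.1600]  S=[15.0341]  K=[0.1888]  nu=[-5.1564]  x^+=[1.6066]  P^+=[0.0143]
step 2: x^-=[1.6066]  P^-=[0.2243]  H_jac=[3.2132]  S=[2.7055]  K=[0.2664]  nu=[-1.5212]  x^+=[1.2014]  P^+=[0.0323]
step 3: x^-=[1.2014]  P^-=[0.2423]  H_jac=[2.4029]  S=[1.7892]  K=[0.3255]  nu=[-1.4235]  x^+=[0.7382]  P^+=[0.0528]

x_post = [0.7382]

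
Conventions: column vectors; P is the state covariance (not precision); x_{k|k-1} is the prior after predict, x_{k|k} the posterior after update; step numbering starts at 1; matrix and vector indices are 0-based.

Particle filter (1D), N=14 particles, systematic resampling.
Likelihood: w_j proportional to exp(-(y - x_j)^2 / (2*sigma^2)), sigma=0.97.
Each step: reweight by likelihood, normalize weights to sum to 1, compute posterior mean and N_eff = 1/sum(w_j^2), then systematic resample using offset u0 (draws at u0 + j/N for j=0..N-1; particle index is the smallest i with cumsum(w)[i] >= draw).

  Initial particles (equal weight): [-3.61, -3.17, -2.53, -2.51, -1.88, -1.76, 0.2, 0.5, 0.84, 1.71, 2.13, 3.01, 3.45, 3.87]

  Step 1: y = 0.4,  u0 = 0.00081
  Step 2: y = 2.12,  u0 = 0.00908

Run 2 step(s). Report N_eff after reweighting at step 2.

step 1: w=[0.0001, 0.0003, 0.0028, 0.0030, 0.0171, 0.0227, 0.2655, 0.2698, 0.2447, 0.1090, 0.0553, 0.0073, 0.0019, 0.0005]  mean=0.6398  Neff=4.5664  idx=[2, 6, 6, 6, 6, 7, 7, 7, 7, 8, 8, 8, 9, 9]
step 2: w=[0.0000, 0.0304, 0.0304, 0.0304, 0.0304, 0.0534, 0.0534, 0.0534, 0.0534, 0.0902, 0.0902, 0.0902, 0.1971, 0.1971]  mean=1.0324  Neff=8.5329  idx=[1, 3, 5, 6, 8, 9, 10, 10, 11, 12, 12, 12, 13, 13]

N_eff = 8.5329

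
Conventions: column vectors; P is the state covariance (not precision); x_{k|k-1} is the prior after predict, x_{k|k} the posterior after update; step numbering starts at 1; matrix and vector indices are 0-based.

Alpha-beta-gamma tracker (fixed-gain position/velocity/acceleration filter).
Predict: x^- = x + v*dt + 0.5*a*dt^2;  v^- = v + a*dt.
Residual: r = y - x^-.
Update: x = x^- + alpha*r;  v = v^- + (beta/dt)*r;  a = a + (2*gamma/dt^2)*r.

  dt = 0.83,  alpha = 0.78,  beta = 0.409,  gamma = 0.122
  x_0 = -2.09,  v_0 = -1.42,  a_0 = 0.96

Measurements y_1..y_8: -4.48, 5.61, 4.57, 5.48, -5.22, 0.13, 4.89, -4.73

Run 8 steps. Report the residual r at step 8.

resid = -6.2255

step 1: x_pred=-2.9379  r=-1.5421  x^+=-4.1407  v^+=-1.3831  a^+=0.4138
step 2: x_pred=-5.1462  r=10.7562  x^+=3.2436  v^+=4.2607  a^+=4.2235
step 3: x_pred=8.2348  r=-3.6648  x^+=5.3763  v^+=5.9603  a^+=2.9255
step 4: x_pred=11.3310  r=-5.8510  x^+=6.7672  v^+=5.5053  a^+=0.8531
step 5: x_pred=11.6304  r=-16.8504  x^+=-1.5129  v^+=-2.0901  a^+=-5.1151
step 6: x_pred=-5.0095  r=5.1395  x^+=-1.0007  v^+=-3.8030  a^+=-3.2947
step 7: x_pred=-5.2920  r=10.1820  x^+=2.6500  v^+=-1.5202  a^+=0.3116
step 8: x_pred=1.4955  r=-6.2255  x^+=-3.3604  v^+=-4.3293  a^+=-1.8934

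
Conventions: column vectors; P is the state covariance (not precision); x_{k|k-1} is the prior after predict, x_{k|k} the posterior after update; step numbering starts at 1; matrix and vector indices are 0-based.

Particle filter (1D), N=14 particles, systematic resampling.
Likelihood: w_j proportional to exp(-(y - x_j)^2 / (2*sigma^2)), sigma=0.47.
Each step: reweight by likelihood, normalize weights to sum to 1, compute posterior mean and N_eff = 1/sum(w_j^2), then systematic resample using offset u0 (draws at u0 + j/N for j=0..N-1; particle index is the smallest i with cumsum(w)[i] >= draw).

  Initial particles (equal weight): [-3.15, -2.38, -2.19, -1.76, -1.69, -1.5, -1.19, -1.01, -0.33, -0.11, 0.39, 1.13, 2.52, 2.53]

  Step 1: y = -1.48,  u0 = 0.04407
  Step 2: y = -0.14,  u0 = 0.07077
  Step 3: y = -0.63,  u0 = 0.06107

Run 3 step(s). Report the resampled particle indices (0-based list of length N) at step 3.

step 1: w=[0.0004, 0.0339, 0.0677, 0.1774, 0.1917, 0.2116, 0.1751, 0.1285, 0.0106, 0.0030, 0.0001, 0.0000, 0.0000, 0.0000]  mean=-1.5257  Neff=6.0227  idx=[2, 3, 3, 3, 4, 4, 5, 5, 5, 6, 6, 6, 7, 7]
step 2: w=[0.0001, 0.0039, 0.0039, 0.0039, 0.0065, 0.0065, 0.0227, 0.0227, 0.0227, 0.1230, 0.1230, 0.1230, 0.2690, 0.2690]  mean=-1.1276  Neff=5.2136  idx=[8, 9, 9, 10, 11, 11, 12, 12, 12, 12, 13, 13, 13, 13]
step 3: w=[0.0214, 0.0585, 0.0585, 0.0585, 0.0585, 0.0585, 0.0858, 0.0858, 0.0858, 0.0858, 0.0858, 0.0858, 0.0858, 0.0858]  mean=-1.0731  Neff=13.0871  idx=[1, 2, 4, 5, 6, 7, 8, 8, 9, 10, 11, 12, 13, 13]

resampled_idx = [1, 2, 4, 5, 6, 7, 8, 8, 9, 10, 11, 12, 13, 13]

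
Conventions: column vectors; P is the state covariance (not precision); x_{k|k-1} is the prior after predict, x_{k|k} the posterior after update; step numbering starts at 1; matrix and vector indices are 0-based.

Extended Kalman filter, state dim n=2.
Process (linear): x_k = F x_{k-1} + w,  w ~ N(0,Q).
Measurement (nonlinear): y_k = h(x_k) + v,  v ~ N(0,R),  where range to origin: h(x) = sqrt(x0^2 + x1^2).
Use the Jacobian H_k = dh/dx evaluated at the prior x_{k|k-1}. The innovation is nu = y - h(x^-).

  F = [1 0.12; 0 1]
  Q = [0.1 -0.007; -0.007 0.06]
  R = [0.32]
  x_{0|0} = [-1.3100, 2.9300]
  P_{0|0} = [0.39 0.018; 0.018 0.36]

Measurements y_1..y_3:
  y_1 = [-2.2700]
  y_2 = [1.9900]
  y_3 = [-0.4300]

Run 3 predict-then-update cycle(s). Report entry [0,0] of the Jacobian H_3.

H_jac[0,0] = -0.9997

step 1: x^-=[-0.9584, 2.9300]  P^-=[0.4995 0.0542; 0.0542 0.4200]  H_jac=[-0.3109 0.9504]  S=[0.7157]  K=[-0.1450; 0.5342]  nu=[-5.3528]  x^+=[-0.1822, 0.0703]  P^+=[0.4845 0.1096; 0.1096 0.2157]
step 2: x^-=[-0.1738, 0.0703]  P^-=[0.6139 0.1285; 0.1285 0.2757]  H_jac=[-0.9270 0.3750]  S=[0.7970]  K=[-0.6536; -0.0198]  nu=[1.8026]  x^+=[-1.3519, 0.0347]  P^+=[0.2734 0.1182; 0.1182 0.2754]
step 3: x^-=[-1.3477, 0.0347]  P^-=[0.4058 0.1443; 0.1443 0.3354]  H_jac=[-0.9997 0.0257]  S=[0.7183]  K=[-0.5596; -0.1888]  nu=[-1.7782]  x^+=[-0.3527, 0.3704]  P^+=[0.1809 0.0684; 0.0684 0.3098]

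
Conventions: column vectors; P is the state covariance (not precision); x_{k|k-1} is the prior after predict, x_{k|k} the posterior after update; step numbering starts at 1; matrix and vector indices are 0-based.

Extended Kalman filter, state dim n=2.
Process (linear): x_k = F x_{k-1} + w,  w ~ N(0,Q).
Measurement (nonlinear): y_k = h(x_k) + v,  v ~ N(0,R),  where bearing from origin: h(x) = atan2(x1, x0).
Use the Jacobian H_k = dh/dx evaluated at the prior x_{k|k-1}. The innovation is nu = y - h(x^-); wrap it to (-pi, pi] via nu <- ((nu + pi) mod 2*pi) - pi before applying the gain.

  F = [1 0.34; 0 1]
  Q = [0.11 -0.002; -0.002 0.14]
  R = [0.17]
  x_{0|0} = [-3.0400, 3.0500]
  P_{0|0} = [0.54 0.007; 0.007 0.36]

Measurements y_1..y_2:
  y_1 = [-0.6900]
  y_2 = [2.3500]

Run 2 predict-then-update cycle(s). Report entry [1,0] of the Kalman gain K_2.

K[1,0] = 0.0371

step 1: x^-=[-2.0030, 3.0500]  P^-=[0.6964 0.1274; 0.1274 0.5000]  H_jac=[-0.2291 -0.1504]  S=[0.2266]  K=[-0.7884; -0.4607]  nu=[-2.8419]  x^+=[0.2376, 4.3591]  P^+=[0.5555 0.0451; 0.0451 0.4519]
step 2: x^-=[1.7197, 4.3591]  P^-=[0.7484 0.1967; 0.1967 0.5919]  H_jac=[-0.1985 0.0783]  S=[0.1970]  K=[-0.6759; 0.0371]  nu=[1.1550]  x^+=[0.9391, 4.4019]  P^+=[0.6584 0.2017; 0.2017 0.5916]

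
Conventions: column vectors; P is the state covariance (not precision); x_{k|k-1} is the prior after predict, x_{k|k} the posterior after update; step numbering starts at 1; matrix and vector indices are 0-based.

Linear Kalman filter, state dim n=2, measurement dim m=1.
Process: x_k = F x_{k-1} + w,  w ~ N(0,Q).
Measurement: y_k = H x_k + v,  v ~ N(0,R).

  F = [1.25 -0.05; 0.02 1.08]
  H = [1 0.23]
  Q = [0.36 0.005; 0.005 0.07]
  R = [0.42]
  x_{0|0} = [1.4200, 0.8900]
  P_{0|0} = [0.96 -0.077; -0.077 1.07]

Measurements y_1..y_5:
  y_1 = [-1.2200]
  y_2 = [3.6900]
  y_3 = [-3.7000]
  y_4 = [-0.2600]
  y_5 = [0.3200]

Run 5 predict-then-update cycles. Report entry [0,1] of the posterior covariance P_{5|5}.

P_post[0,1] = -0.6797

step 1: x^-=[1.7305, 0.9896]  P^-=[1.8723 -0.1327; -0.1327 1.3151]  S=[2.3008]  K=[0.8005; 0.0738]  nu=[-3.1781]  x^+=[-0.8135, 0.7550]  P^+=[0.3980 -0.2686; -0.2686 1.3026]
step 2: x^-=[-1.0547, 0.7992]  P^-=[1.0187 -0.4177; -0.4177 1.5779]  S=[1.3300]  K=[0.6937; -0.0412]  nu=[4.5608]  x^+=[2.1091, 0.6112]  P^+=[0.3787 -0.3797; -0.3797 1.5756]
step 3: x^-=[2.6059, 0.7023]  P^-=[1.0031 -0.5828; -0.5828 1.8915]  S=[1.2550]  K=[0.6924; -0.1177]  nu=[-6.4674]  x^+=[-1.8724, 1.4638]  P^+=[0.4013 -0.4805; -0.4805 1.8741]
step 4: x^-=[-2.4136, 1.5434]  P^-=[1.0518 -0.7344; -0.7344 2.2354]  S=[1.2523]  K=[0.7051; -0.1759]  nu=[1.7987]  x^+=[-1.1455, 1.2271]  P^+=[0.4293 -0.5791; -0.5791 2.1967]
step 5: x^-=[-1.4932, 1.3024]  P^-=[1.1087 -0.8841; -0.8841 2.6074]  S=[1.2599]  K=[0.7186; -0.2257]  nu=[1.5137]  x^+=[-0.4055, 0.9607]  P^+=[0.4581 -0.6797; -0.6797 2.5432]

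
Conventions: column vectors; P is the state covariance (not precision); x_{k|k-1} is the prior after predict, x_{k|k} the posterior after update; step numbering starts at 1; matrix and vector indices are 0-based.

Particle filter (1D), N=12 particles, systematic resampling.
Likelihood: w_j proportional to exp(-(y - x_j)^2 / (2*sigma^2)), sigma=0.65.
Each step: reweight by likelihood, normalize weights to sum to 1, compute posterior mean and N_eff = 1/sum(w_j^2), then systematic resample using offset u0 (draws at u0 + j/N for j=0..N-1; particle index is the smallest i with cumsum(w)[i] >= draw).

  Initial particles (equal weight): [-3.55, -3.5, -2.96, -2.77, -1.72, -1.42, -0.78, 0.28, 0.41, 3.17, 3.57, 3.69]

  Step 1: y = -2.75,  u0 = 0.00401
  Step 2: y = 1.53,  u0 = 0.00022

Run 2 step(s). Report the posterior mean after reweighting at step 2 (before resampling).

post_mean = -1.7204

step 1: w=[0.1400, 0.1534, 0.2833, 0.2984, 0.0851, 0.0368, 0.0030, 0.0000, 0.0000, 0.0000, 0.0000, 0.0000]  mean=-2.9000  Neff=4.5240  idx=[0, 0, 1, 1, 2, 2, 2, 3, 3, 3, 3, 4]
step 2: w=[0.0000, 0.0000, 0.0000, 0.0000, 0.0000, 0.0000, 0.0000, 0.0001, 0.0001, 0.0001, 0.0001, 0.9996]  mean=-1.7204  Neff=1.0007  idx=[9, 11, 11, 11, 11, 11, 11, 11, 11, 11, 11, 11]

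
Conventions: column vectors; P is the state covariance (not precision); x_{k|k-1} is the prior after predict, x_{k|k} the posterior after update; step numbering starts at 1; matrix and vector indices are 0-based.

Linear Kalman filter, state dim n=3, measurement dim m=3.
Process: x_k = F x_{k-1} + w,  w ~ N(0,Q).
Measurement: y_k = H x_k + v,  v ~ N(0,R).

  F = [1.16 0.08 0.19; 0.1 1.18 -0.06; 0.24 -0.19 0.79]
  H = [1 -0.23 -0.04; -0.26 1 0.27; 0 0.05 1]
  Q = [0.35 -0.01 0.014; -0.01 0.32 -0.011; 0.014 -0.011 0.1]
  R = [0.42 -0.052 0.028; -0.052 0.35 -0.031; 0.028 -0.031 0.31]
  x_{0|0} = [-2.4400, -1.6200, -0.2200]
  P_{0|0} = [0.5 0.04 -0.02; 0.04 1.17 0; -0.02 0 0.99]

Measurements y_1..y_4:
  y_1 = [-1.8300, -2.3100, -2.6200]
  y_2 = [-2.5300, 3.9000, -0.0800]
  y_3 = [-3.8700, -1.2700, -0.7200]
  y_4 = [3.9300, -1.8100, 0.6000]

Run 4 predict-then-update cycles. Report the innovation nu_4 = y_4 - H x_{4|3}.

step 1: x^-=[-3.0018, -2.1424, -0.4516]  P^-=[1.0646 0.2032 0.2567; 0.2032 1.9674 -0.2990; 0.2567 -0.2990 0.7777]  S=[1.4704 -0.4718 0.3105; -0.4718 2.1428 -0.0951; 0.3105 -0.0951 1.0627]  K=[0.7253 0.1601 0.0535; 0.1546 0.8829 -0.1550; 0.0414 -0.0324 0.7027]  nu=[0.6610, -0.8261, -2.0613]  x^+=[-2.7650, -2.4502, -1.8460]  P^+=[0.3202 0.0925 0.0273; 0.0925 0.3538 -0.0888; 0.0273 -0.0888 0.2244]
step 2: x^-=[-3.7541, -3.0569, -1.6564]  P^-=[0.8177 0.1645 0.1367; 0.1645 0.8507 -0.1508; 0.1367 -0.1508 0.2999]  S=[1.1938 -0.2354 0.1861; -0.2354 1.0917 -0.0981; 0.1861 -0.0981 0.5969]  K=[0.6671 0.1388 0.0576; 0.1380 0.7231 -0.1057; 0.0523 -0.0434 0.4663]  nu=[0.4548, 6.4281, 1.7292]  x^+=[-2.4590, 1.4711, -1.1053]  P^+=[0.2943 0.0810 0.0282; 0.0810 0.2880 -0.0657; 0.0282 -0.0657 0.1506]
step 3: x^-=[-2.9448, 1.5563, -1.7429]  P^-=[0.7788 0.1453 0.1232; 0.1453 0.7526 -0.1144; 0.1232 -0.1144 0.2444]  S=[1.1602 -0.2300 0.1666; -0.2300 1.0184 -0.0773; 0.1666 -0.0773 0.5448]  K=[0.6555 0.1289 0.0573; 0.1295 0.6946 -0.0820; 0.0536 -0.0353 0.4167]  nu=[-0.6370, -3.1214, 0.9451]  x^+=[-3.7106, -0.7717, -1.2731]  P^+=[0.2890 0.0768 0.0283; 0.0768 0.2743 -0.0570; 0.0283 -0.0570 0.1346]
step 4: x^-=[-4.6079, -1.2052, -1.7497]  P^-=[0.7705 0.1396 0.1207; 0.1396 0.7311 -0.1037; 0.1207 -0.1037 0.2314]  S=[1.1537 -0.2306 0.1621; -0.2306 1.0045 -0.0702; 0.1621 -0.0702 0.5329]  K=[0.6529 0.1259 0.0577; 0.1267 0.6877 -0.0738; 0.0542 -0.0316 0.4039]  nu=[8.1907, -1.3304, 2.4099]  x^+=[0.7109, -1.2605, -0.2902]  P^+=[0.2878 0.0755 0.0285; 0.0755 0.2707 -0.0542; 0.0285 -0.0542 0.1304]

innov = [8.1907, -1.3304, 2.4099]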